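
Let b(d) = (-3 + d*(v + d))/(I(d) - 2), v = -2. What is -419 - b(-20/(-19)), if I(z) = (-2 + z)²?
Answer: -168205/398 ≈ -422.63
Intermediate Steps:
b(d) = (-3 + d*(-2 + d))/(-2 + (-2 + d)²) (b(d) = (-3 + d*(-2 + d))/((-2 + d)² - 2) = (-3 + d*(-2 + d))/(-2 + (-2 + d)²))
-419 - b(-20/(-19)) = -419 - (-3 + (-20/(-19))² - (-40)/(-19))/(-2 + (-2 - 20/(-19))²) = -419 - (-3 + (-20*(-1/19))² - (-40)*(-1)/19)/(-2 + (-2 - 20*(-1/19))²) = -419 - (-3 + (20/19)² - 2*20/19)/(-2 + (-2 + 20/19)²) = -419 - (-3 + 400/361 - 40/19)/(-2 + (-18/19)²) = -419 - (-1443)/((-2 + 324/361)*361) = -419 - (-1443)/((-398/361)*361) = -419 - (-361)*(-1443)/(398*361) = -419 - 1*1443/398 = -419 - 1443/398 = -168205/398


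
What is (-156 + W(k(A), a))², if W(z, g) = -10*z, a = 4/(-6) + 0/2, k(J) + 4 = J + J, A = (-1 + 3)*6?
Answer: 126736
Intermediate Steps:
A = 12 (A = 2*6 = 12)
k(J) = -4 + 2*J (k(J) = -4 + (J + J) = -4 + 2*J)
a = -⅔ (a = 4*(-⅙) + 0*(½) = -⅔ + 0 = -⅔ ≈ -0.66667)
(-156 + W(k(A), a))² = (-156 - 10*(-4 + 2*12))² = (-156 - 10*(-4 + 24))² = (-156 - 10*20)² = (-156 - 200)² = (-356)² = 126736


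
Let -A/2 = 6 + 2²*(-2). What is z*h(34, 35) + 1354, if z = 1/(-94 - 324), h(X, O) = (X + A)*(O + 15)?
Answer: 14844/11 ≈ 1349.5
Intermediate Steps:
A = 4 (A = -2*(6 + 2²*(-2)) = -2*(6 + 4*(-2)) = -2*(6 - 8) = -2*(-2) = 4)
h(X, O) = (4 + X)*(15 + O) (h(X, O) = (X + 4)*(O + 15) = (4 + X)*(15 + O))
z = -1/418 (z = 1/(-418) = -1/418 ≈ -0.0023923)
z*h(34, 35) + 1354 = -(60 + 4*35 + 15*34 + 35*34)/418 + 1354 = -(60 + 140 + 510 + 1190)/418 + 1354 = -1/418*1900 + 1354 = -50/11 + 1354 = 14844/11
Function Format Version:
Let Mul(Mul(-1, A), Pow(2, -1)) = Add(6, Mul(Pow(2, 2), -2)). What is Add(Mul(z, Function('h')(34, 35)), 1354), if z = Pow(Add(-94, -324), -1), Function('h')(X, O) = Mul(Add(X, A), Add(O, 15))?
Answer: Rational(14844, 11) ≈ 1349.5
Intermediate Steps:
A = 4 (A = Mul(-2, Add(6, Mul(Pow(2, 2), -2))) = Mul(-2, Add(6, Mul(4, -2))) = Mul(-2, Add(6, -8)) = Mul(-2, -2) = 4)
Function('h')(X, O) = Mul(Add(4, X), Add(15, O)) (Function('h')(X, O) = Mul(Add(X, 4), Add(O, 15)) = Mul(Add(4, X), Add(15, O)))
z = Rational(-1, 418) (z = Pow(-418, -1) = Rational(-1, 418) ≈ -0.0023923)
Add(Mul(z, Function('h')(34, 35)), 1354) = Add(Mul(Rational(-1, 418), Add(60, Mul(4, 35), Mul(15, 34), Mul(35, 34))), 1354) = Add(Mul(Rational(-1, 418), Add(60, 140, 510, 1190)), 1354) = Add(Mul(Rational(-1, 418), 1900), 1354) = Add(Rational(-50, 11), 1354) = Rational(14844, 11)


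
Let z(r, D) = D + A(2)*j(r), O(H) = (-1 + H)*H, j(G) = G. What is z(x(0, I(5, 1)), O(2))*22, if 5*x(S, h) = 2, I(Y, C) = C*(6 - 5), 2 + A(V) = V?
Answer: 44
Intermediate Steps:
A(V) = -2 + V
I(Y, C) = C (I(Y, C) = C*1 = C)
O(H) = H*(-1 + H)
x(S, h) = ⅖ (x(S, h) = (⅕)*2 = ⅖)
z(r, D) = D (z(r, D) = D + (-2 + 2)*r = D + 0*r = D + 0 = D)
z(x(0, I(5, 1)), O(2))*22 = (2*(-1 + 2))*22 = (2*1)*22 = 2*22 = 44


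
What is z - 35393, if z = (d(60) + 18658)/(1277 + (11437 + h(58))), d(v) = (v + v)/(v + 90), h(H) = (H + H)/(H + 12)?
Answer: -7875465403/222524 ≈ -35392.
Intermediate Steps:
h(H) = 2*H/(12 + H) (h(H) = (2*H)/(12 + H) = 2*H/(12 + H))
d(v) = 2*v/(90 + v) (d(v) = (2*v)/(90 + v) = 2*v/(90 + v))
z = 326529/222524 (z = (2*60/(90 + 60) + 18658)/(1277 + (11437 + 2*58/(12 + 58))) = (2*60/150 + 18658)/(1277 + (11437 + 2*58/70)) = (2*60*(1/150) + 18658)/(1277 + (11437 + 2*58*(1/70))) = (⅘ + 18658)/(1277 + (11437 + 58/35)) = 93294/(5*(1277 + 400353/35)) = 93294/(5*(445048/35)) = (93294/5)*(35/445048) = 326529/222524 ≈ 1.4674)
z - 35393 = 326529/222524 - 35393 = -7875465403/222524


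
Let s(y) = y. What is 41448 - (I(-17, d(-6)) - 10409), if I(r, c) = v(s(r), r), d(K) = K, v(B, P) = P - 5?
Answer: 51879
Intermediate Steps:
v(B, P) = -5 + P
I(r, c) = -5 + r
41448 - (I(-17, d(-6)) - 10409) = 41448 - ((-5 - 17) - 10409) = 41448 - (-22 - 10409) = 41448 - 1*(-10431) = 41448 + 10431 = 51879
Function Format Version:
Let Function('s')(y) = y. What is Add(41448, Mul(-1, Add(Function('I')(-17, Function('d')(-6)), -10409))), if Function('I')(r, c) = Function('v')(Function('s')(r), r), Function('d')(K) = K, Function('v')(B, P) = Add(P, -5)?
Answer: 51879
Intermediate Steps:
Function('v')(B, P) = Add(-5, P)
Function('I')(r, c) = Add(-5, r)
Add(41448, Mul(-1, Add(Function('I')(-17, Function('d')(-6)), -10409))) = Add(41448, Mul(-1, Add(Add(-5, -17), -10409))) = Add(41448, Mul(-1, Add(-22, -10409))) = Add(41448, Mul(-1, -10431)) = Add(41448, 10431) = 51879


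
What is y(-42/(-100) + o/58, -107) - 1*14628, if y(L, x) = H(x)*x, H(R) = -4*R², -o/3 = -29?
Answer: 4885544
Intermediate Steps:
o = 87 (o = -3*(-29) = 87)
y(L, x) = -4*x³ (y(L, x) = (-4*x²)*x = -4*x³)
y(-42/(-100) + o/58, -107) - 1*14628 = -4*(-107)³ - 1*14628 = -4*(-1225043) - 14628 = 4900172 - 14628 = 4885544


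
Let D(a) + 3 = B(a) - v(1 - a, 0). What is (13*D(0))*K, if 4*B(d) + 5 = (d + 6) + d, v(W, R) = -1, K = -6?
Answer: 273/2 ≈ 136.50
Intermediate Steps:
B(d) = 1/4 + d/2 (B(d) = -5/4 + ((d + 6) + d)/4 = -5/4 + ((6 + d) + d)/4 = -5/4 + (6 + 2*d)/4 = -5/4 + (3/2 + d/2) = 1/4 + d/2)
D(a) = -7/4 + a/2 (D(a) = -3 + ((1/4 + a/2) - 1*(-1)) = -3 + ((1/4 + a/2) + 1) = -3 + (5/4 + a/2) = -7/4 + a/2)
(13*D(0))*K = (13*(-7/4 + (1/2)*0))*(-6) = (13*(-7/4 + 0))*(-6) = (13*(-7/4))*(-6) = -91/4*(-6) = 273/2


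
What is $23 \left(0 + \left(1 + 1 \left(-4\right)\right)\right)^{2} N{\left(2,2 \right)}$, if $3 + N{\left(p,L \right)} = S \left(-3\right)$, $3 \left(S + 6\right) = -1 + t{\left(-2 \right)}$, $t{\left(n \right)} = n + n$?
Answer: $4140$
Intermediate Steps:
$t{\left(n \right)} = 2 n$
$S = - \frac{23}{3}$ ($S = -6 + \frac{-1 + 2 \left(-2\right)}{3} = -6 + \frac{-1 - 4}{3} = -6 + \frac{1}{3} \left(-5\right) = -6 - \frac{5}{3} = - \frac{23}{3} \approx -7.6667$)
$N{\left(p,L \right)} = 20$ ($N{\left(p,L \right)} = -3 - -23 = -3 + 23 = 20$)
$23 \left(0 + \left(1 + 1 \left(-4\right)\right)\right)^{2} N{\left(2,2 \right)} = 23 \left(0 + \left(1 + 1 \left(-4\right)\right)\right)^{2} \cdot 20 = 23 \left(0 + \left(1 - 4\right)\right)^{2} \cdot 20 = 23 \left(0 - 3\right)^{2} \cdot 20 = 23 \left(-3\right)^{2} \cdot 20 = 23 \cdot 9 \cdot 20 = 207 \cdot 20 = 4140$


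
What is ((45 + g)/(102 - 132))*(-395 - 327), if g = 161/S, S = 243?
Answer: 4005656/3645 ≈ 1098.9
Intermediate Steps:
g = 161/243 ≈ 0.66255
((45 + g)/(102 - 132))*(-395 - 327) = ((45 + 161/243)/(102 - 132))*(-395 - 327) = ((11096/243)/(-30))*(-722) = ((11096/243)*(-1/30))*(-722) = -5548/3645*(-722) = 4005656/3645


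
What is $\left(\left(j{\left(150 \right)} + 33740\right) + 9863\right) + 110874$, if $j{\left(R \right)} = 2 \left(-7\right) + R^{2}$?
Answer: $176963$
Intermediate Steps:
$j{\left(R \right)} = -14 + R^{2}$
$\left(\left(j{\left(150 \right)} + 33740\right) + 9863\right) + 110874 = \left(\left(\left(-14 + 150^{2}\right) + 33740\right) + 9863\right) + 110874 = \left(\left(\left(-14 + 22500\right) + 33740\right) + 9863\right) + 110874 = \left(\left(22486 + 33740\right) + 9863\right) + 110874 = \left(56226 + 9863\right) + 110874 = 66089 + 110874 = 176963$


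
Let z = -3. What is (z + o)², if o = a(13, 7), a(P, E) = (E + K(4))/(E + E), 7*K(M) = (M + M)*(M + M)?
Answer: 32761/9604 ≈ 3.4112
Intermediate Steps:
K(M) = 4*M²/7 (K(M) = ((M + M)*(M + M))/7 = ((2*M)*(2*M))/7 = (4*M²)/7 = 4*M²/7)
a(P, E) = (64/7 + E)/(2*E) (a(P, E) = (E + (4/7)*4²)/(E + E) = (E + (4/7)*16)/((2*E)) = (E + 64/7)*(1/(2*E)) = (64/7 + E)*(1/(2*E)) = (64/7 + E)/(2*E))
o = 113/98 (o = (1/14)*(64 + 7*7)/7 = (1/14)*(⅐)*(64 + 49) = (1/14)*(⅐)*113 = 113/98 ≈ 1.1531)
(z + o)² = (-3 + 113/98)² = (-181/98)² = 32761/9604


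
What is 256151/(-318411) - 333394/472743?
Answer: -8416663301/5575058199 ≈ -1.5097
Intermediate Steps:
256151/(-318411) - 333394/472743 = 256151*(-1/318411) - 333394*1/472743 = -256151/318411 - 333394/472743 = -8416663301/5575058199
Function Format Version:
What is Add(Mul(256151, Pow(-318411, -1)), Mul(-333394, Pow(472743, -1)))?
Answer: Rational(-8416663301, 5575058199) ≈ -1.5097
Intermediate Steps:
Add(Mul(256151, Pow(-318411, -1)), Mul(-333394, Pow(472743, -1))) = Add(Mul(256151, Rational(-1, 318411)), Mul(-333394, Rational(1, 472743))) = Add(Rational(-256151, 318411), Rational(-333394, 472743)) = Rational(-8416663301, 5575058199)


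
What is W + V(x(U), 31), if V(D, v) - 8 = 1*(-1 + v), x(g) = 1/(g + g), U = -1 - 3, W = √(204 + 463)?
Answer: 38 + √667 ≈ 63.826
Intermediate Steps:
W = √667 ≈ 25.826
U = -4
x(g) = 1/(2*g)
V(D, v) = 7 + v (V(D, v) = 8 + 1*(-1 + v) = 8 + (-1 + v) = 7 + v)
W + V(x(U), 31) = √667 + (7 + 31) = √667 + 38 = 38 + √667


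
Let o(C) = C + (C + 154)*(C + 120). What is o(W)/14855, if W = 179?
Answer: 99746/14855 ≈ 6.7146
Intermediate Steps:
o(C) = C + (120 + C)*(154 + C) (o(C) = C + (154 + C)*(120 + C) = C + (120 + C)*(154 + C))
o(W)/14855 = (18480 + 179**2 + 275*179)/14855 = (18480 + 32041 + 49225)*(1/14855) = 99746*(1/14855) = 99746/14855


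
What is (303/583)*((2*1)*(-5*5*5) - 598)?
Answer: -4848/11 ≈ -440.73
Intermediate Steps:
(303/583)*((2*1)*(-5*5*5) - 598) = (303*(1/583))*(2*(-25*5) - 598) = 303*(2*(-125) - 598)/583 = 303*(-250 - 598)/583 = (303/583)*(-848) = -4848/11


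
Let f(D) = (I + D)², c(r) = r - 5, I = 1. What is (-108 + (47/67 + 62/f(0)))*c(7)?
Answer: -6070/67 ≈ -90.597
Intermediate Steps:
c(r) = -5 + r
f(D) = (1 + D)²
(-108 + (47/67 + 62/f(0)))*c(7) = (-108 + (47/67 + 62/((1 + 0)²)))*(-5 + 7) = (-108 + (47*(1/67) + 62/(1²)))*2 = (-108 + (47/67 + 62/1))*2 = (-108 + (47/67 + 62*1))*2 = (-108 + (47/67 + 62))*2 = (-108 + 4201/67)*2 = -3035/67*2 = -6070/67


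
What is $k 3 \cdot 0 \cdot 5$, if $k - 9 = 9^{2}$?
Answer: $0$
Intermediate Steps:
$k = 90$ ($k = 9 + 9^{2} = 9 + 81 = 90$)
$k 3 \cdot 0 \cdot 5 = 90 \cdot 3 \cdot 0 \cdot 5 = 90 \cdot 0 \cdot 5 = 90 \cdot 0 = 0$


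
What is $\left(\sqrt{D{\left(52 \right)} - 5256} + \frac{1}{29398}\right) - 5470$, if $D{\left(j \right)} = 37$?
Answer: $- \frac{160807059}{29398} + i \sqrt{5219} \approx -5470.0 + 72.243 i$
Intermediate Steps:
$\left(\sqrt{D{\left(52 \right)} - 5256} + \frac{1}{29398}\right) - 5470 = \left(\sqrt{37 - 5256} + \frac{1}{29398}\right) - 5470 = \left(\sqrt{-5219} + \frac{1}{29398}\right) - 5470 = \left(i \sqrt{5219} + \frac{1}{29398}\right) - 5470 = \left(\frac{1}{29398} + i \sqrt{5219}\right) - 5470 = - \frac{160807059}{29398} + i \sqrt{5219}$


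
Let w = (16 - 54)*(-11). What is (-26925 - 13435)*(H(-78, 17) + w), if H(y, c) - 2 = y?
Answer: -13803120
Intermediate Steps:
H(y, c) = 2 + y
w = 418 (w = -38*(-11) = 418)
(-26925 - 13435)*(H(-78, 17) + w) = (-26925 - 13435)*((2 - 78) + 418) = -40360*(-76 + 418) = -40360*342 = -13803120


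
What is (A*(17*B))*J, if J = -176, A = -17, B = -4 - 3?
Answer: -356048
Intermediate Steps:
B = -7
(A*(17*B))*J = -289*(-7)*(-176) = -17*(-119)*(-176) = 2023*(-176) = -356048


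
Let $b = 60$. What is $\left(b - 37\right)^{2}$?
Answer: $529$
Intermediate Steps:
$\left(b - 37\right)^{2} = \left(60 - 37\right)^{2} = 23^{2} = 529$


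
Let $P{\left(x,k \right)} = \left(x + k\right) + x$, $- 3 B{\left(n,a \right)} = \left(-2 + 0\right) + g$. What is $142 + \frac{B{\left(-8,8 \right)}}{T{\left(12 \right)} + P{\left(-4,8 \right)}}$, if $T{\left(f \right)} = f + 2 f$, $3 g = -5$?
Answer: $\frac{46019}{324} \approx 142.03$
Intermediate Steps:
$g = - \frac{5}{3}$ ($g = \frac{1}{3} \left(-5\right) = - \frac{5}{3} \approx -1.6667$)
$B{\left(n,a \right)} = \frac{11}{9}$ ($B{\left(n,a \right)} = - \frac{\left(-2 + 0\right) - \frac{5}{3}}{3} = - \frac{-2 - \frac{5}{3}}{3} = \left(- \frac{1}{3}\right) \left(- \frac{11}{3}\right) = \frac{11}{9}$)
$P{\left(x,k \right)} = k + 2 x$ ($P{\left(x,k \right)} = \left(k + x\right) + x = k + 2 x$)
$T{\left(f \right)} = 3 f$
$142 + \frac{B{\left(-8,8 \right)}}{T{\left(12 \right)} + P{\left(-4,8 \right)}} = 142 + \frac{11}{9 \left(3 \cdot 12 + \left(8 + 2 \left(-4\right)\right)\right)} = 142 + \frac{11}{9 \left(36 + \left(8 - 8\right)\right)} = 142 + \frac{11}{9 \left(36 + 0\right)} = 142 + \frac{11}{9 \cdot 36} = 142 + \frac{11}{9} \cdot \frac{1}{36} = 142 + \frac{11}{324} = \frac{46019}{324}$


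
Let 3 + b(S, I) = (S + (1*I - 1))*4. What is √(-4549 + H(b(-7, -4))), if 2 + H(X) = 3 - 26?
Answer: I*√4574 ≈ 67.631*I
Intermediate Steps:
b(S, I) = -7 + 4*I + 4*S (b(S, I) = -3 + (S + (1*I - 1))*4 = -3 + (S + (I - 1))*4 = -3 + (S + (-1 + I))*4 = -3 + (-1 + I + S)*4 = -3 + (-4 + 4*I + 4*S) = -7 + 4*I + 4*S)
H(X) = -25 (H(X) = -2 + (3 - 26) = -2 - 23 = -25)
√(-4549 + H(b(-7, -4))) = √(-4549 - 25) = √(-4574) = I*√4574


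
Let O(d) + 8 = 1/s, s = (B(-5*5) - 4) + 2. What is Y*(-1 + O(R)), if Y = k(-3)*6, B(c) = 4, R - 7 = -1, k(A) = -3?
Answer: 153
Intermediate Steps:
R = 6 (R = 7 - 1 = 6)
s = 2 (s = (4 - 4) + 2 = 0 + 2 = 2)
O(d) = -15/2 (O(d) = -8 + 1/2 = -8 + ½ = -15/2)
Y = -18 (Y = -3*6 = -18)
Y*(-1 + O(R)) = -18*(-1 - 15/2) = -18*(-17/2) = 153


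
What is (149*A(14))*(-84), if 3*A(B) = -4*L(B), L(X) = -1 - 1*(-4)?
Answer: 50064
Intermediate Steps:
L(X) = 3 (L(X) = -1 + 4 = 3)
A(B) = -4 (A(B) = (-4*3)/3 = (⅓)*(-12) = -4)
(149*A(14))*(-84) = (149*(-4))*(-84) = -596*(-84) = 50064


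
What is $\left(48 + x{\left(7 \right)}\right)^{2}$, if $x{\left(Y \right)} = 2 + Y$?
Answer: $3249$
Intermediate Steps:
$\left(48 + x{\left(7 \right)}\right)^{2} = \left(48 + \left(2 + 7\right)\right)^{2} = \left(48 + 9\right)^{2} = 57^{2} = 3249$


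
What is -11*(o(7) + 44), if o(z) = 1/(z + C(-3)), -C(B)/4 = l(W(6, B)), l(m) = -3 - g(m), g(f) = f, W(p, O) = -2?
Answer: -485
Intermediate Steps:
l(m) = -3 - m
C(B) = 4 (C(B) = -4*(-3 - 1*(-2)) = -4*(-3 + 2) = -4*(-1) = 4)
o(z) = 1/(4 + z) (o(z) = 1/(z + 4) = 1/(4 + z))
-11*(o(7) + 44) = -11*(1/(4 + 7) + 44) = -11*(1/11 + 44) = -11*485/11 = -485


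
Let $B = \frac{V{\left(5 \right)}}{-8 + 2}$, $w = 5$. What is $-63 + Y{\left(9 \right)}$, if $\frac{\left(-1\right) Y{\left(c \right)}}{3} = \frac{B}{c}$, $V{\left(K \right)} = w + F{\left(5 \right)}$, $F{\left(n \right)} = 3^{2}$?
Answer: $- \frac{560}{9} \approx -62.222$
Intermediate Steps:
$F{\left(n \right)} = 9$
$V{\left(K \right)} = 14$ ($V{\left(K \right)} = 5 + 9 = 14$)
$B = - \frac{7}{3}$ ($B = \frac{14}{-8 + 2} = \frac{14}{-6} = 14 \left(- \frac{1}{6}\right) = - \frac{7}{3} \approx -2.3333$)
$Y{\left(c \right)} = \frac{7}{c}$ ($Y{\left(c \right)} = - 3 \left(- \frac{7}{3 c}\right) = \frac{7}{c}$)
$-63 + Y{\left(9 \right)} = -63 + \frac{7}{9} = - \frac{560}{9}$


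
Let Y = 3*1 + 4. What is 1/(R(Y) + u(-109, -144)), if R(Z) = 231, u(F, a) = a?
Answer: 1/87 ≈ 0.011494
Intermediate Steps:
Y = 7 (Y = 3 + 4 = 7)
1/(R(Y) + u(-109, -144)) = 1/(231 - 144) = 1/87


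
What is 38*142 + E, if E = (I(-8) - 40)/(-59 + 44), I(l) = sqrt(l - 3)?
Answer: 16196/3 - I*sqrt(11)/15 ≈ 5398.7 - 0.22111*I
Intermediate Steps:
I(l) = sqrt(-3 + l)
E = 8/3 - I*sqrt(11)/15 (E = (sqrt(-3 - 8) - 40)/(-59 + 44) = (sqrt(-11) - 40)/(-15) = (I*sqrt(11) - 40)*(-1/15) = (-40 + I*sqrt(11))*(-1/15) = 8/3 - I*sqrt(11)/15 ≈ 2.6667 - 0.22111*I)
38*142 + E = 38*142 + (8/3 - I*sqrt(11)/15) = 5396 + (8/3 - I*sqrt(11)/15) = 16196/3 - I*sqrt(11)/15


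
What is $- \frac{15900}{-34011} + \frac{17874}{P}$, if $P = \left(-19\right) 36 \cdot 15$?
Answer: $- \frac{2745547}{2154030} \approx -1.2746$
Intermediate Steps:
$P = -10260$ ($P = \left(-684\right) 15 = -10260$)
$- \frac{15900}{-34011} + \frac{17874}{P} = - \frac{15900}{-34011} + \frac{17874}{-10260} = \left(-15900\right) \left(- \frac{1}{34011}\right) + 17874 \left(- \frac{1}{10260}\right) = \frac{5300}{11337} - \frac{331}{190} = - \frac{2745547}{2154030}$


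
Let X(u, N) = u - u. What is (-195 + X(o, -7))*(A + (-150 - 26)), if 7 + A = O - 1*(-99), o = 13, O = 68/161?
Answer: 2623920/161 ≈ 16298.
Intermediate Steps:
O = 68/161 (O = 68*(1/161) = 68/161 ≈ 0.42236)
X(u, N) = 0
A = 14880/161 (A = -7 + (68/161 - 1*(-99)) = -7 + (68/161 + 99) = -7 + 16007/161 = 14880/161 ≈ 92.422)
(-195 + X(o, -7))*(A + (-150 - 26)) = (-195 + 0)*(14880/161 + (-150 - 26)) = -195*(14880/161 - 176) = -195*(-13456/161) = 2623920/161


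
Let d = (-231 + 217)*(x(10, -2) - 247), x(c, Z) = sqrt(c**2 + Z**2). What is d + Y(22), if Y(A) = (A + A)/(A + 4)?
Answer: 44976/13 - 28*sqrt(26) ≈ 3316.9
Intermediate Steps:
x(c, Z) = sqrt(Z**2 + c**2)
Y(A) = 2*A/(4 + A) (Y(A) = (2*A)/(4 + A) = 2*A/(4 + A))
d = 3458 - 28*sqrt(26) (d = (-231 + 217)*(sqrt((-2)**2 + 10**2) - 247) = -14*(sqrt(4 + 100) - 247) = -14*(sqrt(104) - 247) = -14*(2*sqrt(26) - 247) = -14*(-247 + 2*sqrt(26)) = 3458 - 28*sqrt(26) ≈ 3315.2)
d + Y(22) = (3458 - 28*sqrt(26)) + 2*22/(4 + 22) = (3458 - 28*sqrt(26)) + 2*22/26 = (3458 - 28*sqrt(26)) + 2*22*(1/26) = (3458 - 28*sqrt(26)) + 22/13 = 44976/13 - 28*sqrt(26)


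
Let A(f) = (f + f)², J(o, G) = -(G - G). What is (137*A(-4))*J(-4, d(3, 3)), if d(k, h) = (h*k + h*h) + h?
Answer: 0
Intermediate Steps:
d(k, h) = h + h² + h*k (d(k, h) = (h*k + h²) + h = (h² + h*k) + h = h + h² + h*k)
J(o, G) = 0 (J(o, G) = -1*0 = 0)
A(f) = 4*f² (A(f) = (2*f)² = 4*f²)
(137*A(-4))*J(-4, d(3, 3)) = (137*(4*(-4)²))*0 = (137*(4*16))*0 = (137*64)*0 = 8768*0 = 0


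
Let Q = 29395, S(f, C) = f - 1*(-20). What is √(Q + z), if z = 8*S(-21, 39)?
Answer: √29387 ≈ 171.43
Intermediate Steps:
S(f, C) = 20 + f (S(f, C) = f + 20 = 20 + f)
z = -8 (z = 8*(20 - 21) = 8*(-1) = -8)
√(Q + z) = √(29395 - 8) = √29387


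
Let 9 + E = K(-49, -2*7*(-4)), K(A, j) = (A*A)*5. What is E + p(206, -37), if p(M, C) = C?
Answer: 11959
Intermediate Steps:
K(A, j) = 5*A**2 (K(A, j) = A**2*5 = 5*A**2)
E = 11996 (E = -9 + 5*(-49)**2 = -9 + 5*2401 = -9 + 12005 = 11996)
E + p(206, -37) = 11996 - 37 = 11959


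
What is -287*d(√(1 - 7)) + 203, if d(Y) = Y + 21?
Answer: -5824 - 287*I*√6 ≈ -5824.0 - 703.0*I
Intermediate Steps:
d(Y) = 21 + Y
-287*d(√(1 - 7)) + 203 = -287*(21 + √(1 - 7)) + 203 = -287*(21 + √(-6)) + 203 = -287*(21 + I*√6) + 203 = (-6027 - 287*I*√6) + 203 = -5824 - 287*I*√6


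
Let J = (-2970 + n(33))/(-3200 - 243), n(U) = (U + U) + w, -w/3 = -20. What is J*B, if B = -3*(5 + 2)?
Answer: -59724/3443 ≈ -17.346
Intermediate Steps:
w = 60 (w = -3*(-20) = 60)
n(U) = 60 + 2*U (n(U) = (U + U) + 60 = 2*U + 60 = 60 + 2*U)
B = -21 (B = -3*7 = -21)
J = 2844/3443 (J = (-2970 + (60 + 2*33))/(-3200 - 243) = (-2970 + (60 + 66))/(-3443) = (-2970 + 126)*(-1/3443) = -2844*(-1/3443) = 2844/3443 ≈ 0.82602)
J*B = (2844/3443)*(-21) = -59724/3443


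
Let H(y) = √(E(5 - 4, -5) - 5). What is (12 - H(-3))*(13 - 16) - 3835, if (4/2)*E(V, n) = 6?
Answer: -3871 + 3*I*√2 ≈ -3871.0 + 4.2426*I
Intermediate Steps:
E(V, n) = 3 (E(V, n) = (½)*6 = 3)
H(y) = I*√2 (H(y) = √(3 - 5) = √(-2) = I*√2)
(12 - H(-3))*(13 - 16) - 3835 = (12 - I*√2)*(13 - 16) - 3835 = (12 - I*√2)*(-3) - 3835 = (-36 + 3*I*√2) - 3835 = -3871 + 3*I*√2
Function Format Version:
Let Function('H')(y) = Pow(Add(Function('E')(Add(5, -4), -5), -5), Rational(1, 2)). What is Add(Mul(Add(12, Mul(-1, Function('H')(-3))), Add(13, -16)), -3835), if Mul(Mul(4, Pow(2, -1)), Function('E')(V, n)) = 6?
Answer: Add(-3871, Mul(3, I, Pow(2, Rational(1, 2)))) ≈ Add(-3871.0, Mul(4.2426, I))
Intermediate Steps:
Function('E')(V, n) = 3 (Function('E')(V, n) = Mul(Rational(1, 2), 6) = 3)
Function('H')(y) = Mul(I, Pow(2, Rational(1, 2))) (Function('H')(y) = Pow(Add(3, -5), Rational(1, 2)) = Pow(-2, Rational(1, 2)) = Mul(I, Pow(2, Rational(1, 2))))
Add(Mul(Add(12, Mul(-1, Function('H')(-3))), Add(13, -16)), -3835) = Add(Mul(Add(12, Mul(-1, Mul(I, Pow(2, Rational(1, 2))))), Add(13, -16)), -3835) = Add(Mul(Add(12, Mul(-1, I, Pow(2, Rational(1, 2)))), -3), -3835) = Add(Add(-36, Mul(3, I, Pow(2, Rational(1, 2)))), -3835) = Add(-3871, Mul(3, I, Pow(2, Rational(1, 2))))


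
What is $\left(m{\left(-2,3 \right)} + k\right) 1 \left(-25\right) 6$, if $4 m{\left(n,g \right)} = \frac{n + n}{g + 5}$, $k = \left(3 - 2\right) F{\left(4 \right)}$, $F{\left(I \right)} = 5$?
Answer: $- \frac{2925}{4} \approx -731.25$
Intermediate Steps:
$k = 5$ ($k = \left(3 - 2\right) 5 = 1 \cdot 5 = 5$)
$m{\left(n,g \right)} = \frac{n}{2 \left(5 + g\right)}$ ($m{\left(n,g \right)} = \frac{\left(n + n\right) \frac{1}{g + 5}}{4} = \frac{2 n \frac{1}{5 + g}}{4} = \frac{n}{2 \left(5 + g\right)}$)
$\left(m{\left(-2,3 \right)} + k\right) 1 \left(-25\right) 6 = \left(\frac{1}{2} \left(-2\right) \frac{1}{5 + 3} + 5\right) 1 \left(-25\right) 6 = \left(\frac{1}{2} \left(-2\right) \frac{1}{8} + 5\right) 1 \left(-25\right) 6 = \left(- \frac{1}{8} + 5\right) 1 \left(-25\right) 6 = \frac{39}{8} \cdot 1 \left(-25\right) 6 = \frac{39}{8} \left(-25\right) 6 = \left(- \frac{975}{8}\right) 6 = - \frac{2925}{4}$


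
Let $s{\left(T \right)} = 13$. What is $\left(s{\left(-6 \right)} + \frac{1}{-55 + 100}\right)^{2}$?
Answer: $\frac{343396}{2025} \approx 169.58$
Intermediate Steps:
$\left(s{\left(-6 \right)} + \frac{1}{-55 + 100}\right)^{2} = \left(13 + \frac{1}{-55 + 100}\right)^{2} = \left(13 + \frac{1}{45}\right)^{2} = \left(\frac{586}{45}\right)^{2} = \frac{343396}{2025}$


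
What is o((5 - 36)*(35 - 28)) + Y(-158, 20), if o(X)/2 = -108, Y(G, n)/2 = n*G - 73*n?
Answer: -9456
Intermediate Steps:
Y(G, n) = -146*n + 2*G*n (Y(G, n) = 2*(n*G - 73*n) = 2*(G*n - 73*n) = 2*(-73*n + G*n) = -146*n + 2*G*n)
o(X) = -216 (o(X) = 2*(-108) = -216)
o((5 - 36)*(35 - 28)) + Y(-158, 20) = -216 + 2*20*(-73 - 158) = -216 + 2*20*(-231) = -216 - 9240 = -9456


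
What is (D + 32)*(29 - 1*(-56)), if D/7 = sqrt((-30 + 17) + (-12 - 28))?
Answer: 2720 + 595*I*sqrt(53) ≈ 2720.0 + 4331.7*I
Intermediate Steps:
D = 7*I*sqrt(53) (D = 7*sqrt((-30 + 17) + (-12 - 28)) = 7*sqrt(-13 - 40) = 7*sqrt(-53) = 7*(I*sqrt(53)) = 7*I*sqrt(53) ≈ 50.961*I)
(D + 32)*(29 - 1*(-56)) = (7*I*sqrt(53) + 32)*(29 - 1*(-56)) = (32 + 7*I*sqrt(53))*(29 + 56) = (32 + 7*I*sqrt(53))*85 = 2720 + 595*I*sqrt(53)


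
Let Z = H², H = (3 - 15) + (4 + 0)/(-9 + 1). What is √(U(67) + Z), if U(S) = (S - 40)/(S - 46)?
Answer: √30877/14 ≈ 12.551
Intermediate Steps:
U(S) = (-40 + S)/(-46 + S)
H = -25/2 (H = -12 + 4/(-8) = -12 + 4*(-⅛) = -12 - ½ = -25/2 ≈ -12.500)
Z = 625/4 (Z = (-25/2)² = 625/4 ≈ 156.25)
√(U(67) + Z) = √((-40 + 67)/(-46 + 67) + 625/4) = √(27/21 + 625/4) = √((1/21)*27 + 625/4) = √(9/7 + 625/4) = √(4411/28) = √30877/14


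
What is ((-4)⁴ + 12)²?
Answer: 71824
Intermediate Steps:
((-4)⁴ + 12)² = (256 + 12)² = 268² = 71824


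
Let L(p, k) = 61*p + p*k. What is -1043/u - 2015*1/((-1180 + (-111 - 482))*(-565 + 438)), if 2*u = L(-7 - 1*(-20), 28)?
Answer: -472038061/260522847 ≈ -1.8119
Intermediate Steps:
L(p, k) = 61*p + k*p
u = 1157/2 (u = ((-7 - 1*(-20))*(61 + 28))/2 = ((-7 + 20)*89)/2 = (13*89)/2 = (½)*1157 = 1157/2 ≈ 578.50)
-1043/u - 2015*1/((-1180 + (-111 - 482))*(-565 + 438)) = -1043/1157/2 - 2015*1/((-1180 + (-111 - 482))*(-565 + 438)) = -1043*2/1157 - 2015*(-1/(127*(-1180 - 593))) = -2086/1157 - 2015/((-127*(-1773))) = -2086/1157 - 2015/225171 = -472038061/260522847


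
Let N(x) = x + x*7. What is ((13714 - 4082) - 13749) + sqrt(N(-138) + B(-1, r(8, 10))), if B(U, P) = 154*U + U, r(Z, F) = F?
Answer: -4117 + I*sqrt(1259) ≈ -4117.0 + 35.482*I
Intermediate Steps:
N(x) = 8*x (N(x) = x + 7*x = 8*x)
B(U, P) = 155*U
((13714 - 4082) - 13749) + sqrt(N(-138) + B(-1, r(8, 10))) = ((13714 - 4082) - 13749) + sqrt(8*(-138) + 155*(-1)) = (9632 - 13749) + sqrt(-1104 - 155) = -4117 + sqrt(-1259) = -4117 + I*sqrt(1259)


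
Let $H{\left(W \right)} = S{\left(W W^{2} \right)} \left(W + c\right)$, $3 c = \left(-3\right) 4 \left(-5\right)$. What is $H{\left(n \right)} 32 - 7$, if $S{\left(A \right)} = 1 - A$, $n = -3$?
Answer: $15225$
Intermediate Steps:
$c = 20$ ($c = \frac{\left(-3\right) 4 \left(-5\right)}{3} = \frac{\left(-12\right) \left(-5\right)}{3} = \frac{1}{3} \cdot 60 = 20$)
$H{\left(W \right)} = \left(1 - W^{3}\right) \left(20 + W\right)$ ($H{\left(W \right)} = \left(1 - W W^{2}\right) \left(W + 20\right) = \left(1 - W^{3}\right) \left(20 + W\right)$)
$H{\left(n \right)} 32 - 7 = - \left(-1 + \left(-3\right)^{3}\right) \left(20 - 3\right) 32 - 7 = \left(-1\right) \left(-1 - 27\right) 17 \cdot 32 - 7 = \left(-1\right) \left(-28\right) 17 \cdot 32 - 7 = 476 \cdot 32 - 7 = 15232 - 7 = 15225$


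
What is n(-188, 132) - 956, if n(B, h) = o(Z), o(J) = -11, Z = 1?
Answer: -967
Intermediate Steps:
n(B, h) = -11
n(-188, 132) - 956 = -11 - 956 = -967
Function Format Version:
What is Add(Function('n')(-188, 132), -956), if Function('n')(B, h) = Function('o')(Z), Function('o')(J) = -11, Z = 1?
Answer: -967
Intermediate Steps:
Function('n')(B, h) = -11
Add(Function('n')(-188, 132), -956) = Add(-11, -956) = -967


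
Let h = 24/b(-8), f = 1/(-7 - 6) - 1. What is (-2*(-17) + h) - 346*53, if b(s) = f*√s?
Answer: -18304 + 39*I*√2/7 ≈ -18304.0 + 7.8792*I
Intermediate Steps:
f = -14/13 (f = 1/(-13) - 1 = -1/13 - 1 = -14/13 ≈ -1.0769)
b(s) = -14*√s/13
h = 39*I*√2/7 (h = 24/((-28*I*√2/13)) = 24*(13*I*√2/56) = 39*I*√2/7 ≈ 7.8792*I)
(-2*(-17) + h) - 346*53 = (-2*(-17) + 39*I*√2/7) - 346*53 = (34 + 39*I*√2/7) - 18338 = -18304 + 39*I*√2/7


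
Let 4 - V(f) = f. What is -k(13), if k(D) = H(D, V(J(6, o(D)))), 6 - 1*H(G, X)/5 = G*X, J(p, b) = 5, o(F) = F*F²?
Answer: -95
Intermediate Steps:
o(F) = F³
V(f) = 4 - f
H(G, X) = 30 - 5*G*X
k(D) = 30 + 5*D (k(D) = 30 - 5*D*(4 - 1*5) = 30 - 5*D*(4 - 5) = 30 - 5*D*(-1) = 30 + 5*D)
-k(13) = -(30 + 5*13) = -(30 + 65) = -1*95 = -95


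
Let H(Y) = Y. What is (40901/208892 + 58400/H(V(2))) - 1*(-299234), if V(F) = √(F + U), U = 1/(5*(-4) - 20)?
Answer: 62507629629/208892 + 116800*√790/79 ≈ 3.4079e+5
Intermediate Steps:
U = -1/40 (U = 1/(-20 - 20) = 1/(-40) = -1/40 ≈ -0.025000)
V(F) = √(-1/40 + F) (V(F) = √(F - 1/40) = √(-1/40 + F))
(40901/208892 + 58400/H(V(2))) - 1*(-299234) = (40901/208892 + 58400/((√(-10 + 400*2)/20))) - 1*(-299234) = (40901*(1/208892) + 58400/((√(-10 + 800)/20))) + 299234 = (40901/208892 + 58400/((√790/20))) + 299234 = (40901/208892 + 58400*(2*√790/79)) + 299234 = (40901/208892 + 116800*√790/79) + 299234 = 62507629629/208892 + 116800*√790/79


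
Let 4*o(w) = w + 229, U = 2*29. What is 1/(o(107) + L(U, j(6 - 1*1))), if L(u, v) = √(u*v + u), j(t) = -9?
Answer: 21/1880 - I*√29/1880 ≈ 0.01117 - 0.0028645*I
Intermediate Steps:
U = 58
o(w) = 229/4 + w/4 (o(w) = (w + 229)/4 = (229 + w)/4 = 229/4 + w/4)
L(u, v) = √(u + u*v)
1/(o(107) + L(U, j(6 - 1*1))) = 1/((229/4 + (¼)*107) + √(58*(1 - 9))) = 1/((229/4 + 107/4) + √(58*(-8))) = 1/(84 + √(-464)) = 1/(84 + 4*I*√29)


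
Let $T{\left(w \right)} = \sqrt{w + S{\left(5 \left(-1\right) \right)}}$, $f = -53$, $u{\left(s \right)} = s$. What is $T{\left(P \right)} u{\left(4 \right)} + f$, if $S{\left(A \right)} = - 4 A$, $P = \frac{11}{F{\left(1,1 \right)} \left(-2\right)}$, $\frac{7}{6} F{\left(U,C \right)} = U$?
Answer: $-53 + \frac{2 \sqrt{489}}{3} \approx -38.258$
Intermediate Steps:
$F{\left(U,C \right)} = \frac{6 U}{7}$
$P = - \frac{77}{12}$ ($P = \frac{11}{\frac{6}{7} \cdot 1 \left(-2\right)} = \frac{11}{\frac{6}{7} \left(-2\right)} = \frac{11}{- \frac{12}{7}} = 11 \left(- \frac{7}{12}\right) = - \frac{77}{12} \approx -6.4167$)
$T{\left(w \right)} = \sqrt{20 + w}$ ($T{\left(w \right)} = \sqrt{w - 4 \cdot 5 \left(-1\right)} = \sqrt{w - -20} = \sqrt{w + 20} = \sqrt{20 + w}$)
$T{\left(P \right)} u{\left(4 \right)} + f = \sqrt{20 - \frac{77}{12}} \cdot 4 - 53 = \sqrt{\frac{163}{12}} \cdot 4 - 53 = \frac{\sqrt{489}}{6} \cdot 4 - 53 = \frac{2 \sqrt{489}}{3} - 53 = -53 + \frac{2 \sqrt{489}}{3}$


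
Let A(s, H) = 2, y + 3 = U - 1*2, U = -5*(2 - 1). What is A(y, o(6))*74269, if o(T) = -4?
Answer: 148538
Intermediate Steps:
U = -5 (U = -5*1 = -5)
y = -10 (y = -3 + (-5 - 1*2) = -3 + (-5 - 2) = -3 - 7 = -10)
A(y, o(6))*74269 = 2*74269 = 148538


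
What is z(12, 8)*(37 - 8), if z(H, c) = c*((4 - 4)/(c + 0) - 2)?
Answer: -464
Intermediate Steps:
z(H, c) = -2*c (z(H, c) = c*(0/c - 2) = c*(0 - 2) = c*(-2) = -2*c)
z(12, 8)*(37 - 8) = (-2*8)*(37 - 8) = -16*29 = -464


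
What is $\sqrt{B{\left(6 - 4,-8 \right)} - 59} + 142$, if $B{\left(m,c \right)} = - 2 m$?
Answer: $142 + 3 i \sqrt{7} \approx 142.0 + 7.9373 i$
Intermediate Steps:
$\sqrt{B{\left(6 - 4,-8 \right)} - 59} + 142 = \sqrt{- 2 \left(6 - 4\right) - 59} + 142 = \sqrt{\left(-2\right) 2 - 59} + 142 = \sqrt{-4 - 59} + 142 = \sqrt{-63} + 142 = 3 i \sqrt{7} + 142 = 142 + 3 i \sqrt{7}$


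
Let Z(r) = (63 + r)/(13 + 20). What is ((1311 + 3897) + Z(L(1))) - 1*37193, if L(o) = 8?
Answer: -1055434/33 ≈ -31983.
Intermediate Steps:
Z(r) = 21/11 + r/33 (Z(r) = (63 + r)/33 = (63 + r)*(1/33) = 21/11 + r/33)
((1311 + 3897) + Z(L(1))) - 1*37193 = ((1311 + 3897) + (21/11 + (1/33)*8)) - 1*37193 = (5208 + (21/11 + 8/33)) - 37193 = (5208 + 71/33) - 37193 = 171935/33 - 37193 = -1055434/33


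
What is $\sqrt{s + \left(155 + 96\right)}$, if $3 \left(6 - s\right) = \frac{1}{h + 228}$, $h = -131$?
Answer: $\frac{\sqrt{21762726}}{291} \approx 16.031$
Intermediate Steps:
$s = \frac{1745}{291}$ ($s = 6 - \frac{1}{3 \left(-131 + 228\right)} = 6 - \frac{1}{3 \cdot 97} = 6 - \frac{1}{291} = \frac{1745}{291} \approx 5.9966$)
$\sqrt{s + \left(155 + 96\right)} = \sqrt{\frac{1745}{291} + \left(155 + 96\right)} = \sqrt{\frac{1745}{291} + 251} = \sqrt{\frac{74786}{291}} = \frac{\sqrt{21762726}}{291}$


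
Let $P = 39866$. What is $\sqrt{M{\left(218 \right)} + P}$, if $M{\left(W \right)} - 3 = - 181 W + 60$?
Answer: $\sqrt{471} \approx 21.703$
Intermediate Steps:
$M{\left(W \right)} = 63 - 181 W$ ($M{\left(W \right)} = 3 - \left(-60 + 181 W\right) = 63 - 181 W$)
$\sqrt{M{\left(218 \right)} + P} = \sqrt{\left(63 - 39458\right) + 39866} = \sqrt{-39395 + 39866} = \sqrt{471}$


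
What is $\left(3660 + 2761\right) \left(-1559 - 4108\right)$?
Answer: $-36387807$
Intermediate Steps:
$\left(3660 + 2761\right) \left(-1559 - 4108\right) = 6421 \left(-5667\right) = -36387807$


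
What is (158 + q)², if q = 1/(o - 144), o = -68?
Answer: 1121915025/44944 ≈ 24963.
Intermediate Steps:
q = -1/212 (q = 1/(-68 - 144) = 1/(-212) = -1/212 ≈ -0.0047170)
(158 + q)² = (158 - 1/212)² = (33495/212)² = 1121915025/44944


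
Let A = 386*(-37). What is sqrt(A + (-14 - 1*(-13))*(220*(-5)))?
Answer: 13*I*sqrt(78) ≈ 114.81*I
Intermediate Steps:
A = -14282
sqrt(A + (-14 - 1*(-13))*(220*(-5))) = sqrt(-14282 + (-14 - 1*(-13))*(220*(-5))) = sqrt(-14282 + (-14 + 13)*(-1100)) = sqrt(-14282 - 1*(-1100)) = sqrt(-14282 + 1100) = sqrt(-13182) = 13*I*sqrt(78)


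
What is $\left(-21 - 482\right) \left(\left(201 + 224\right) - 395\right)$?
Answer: $-15090$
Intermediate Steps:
$\left(-21 - 482\right) \left(\left(201 + 224\right) - 395\right) = - 503 \left(425 - 395\right) = \left(-503\right) 30 = -15090$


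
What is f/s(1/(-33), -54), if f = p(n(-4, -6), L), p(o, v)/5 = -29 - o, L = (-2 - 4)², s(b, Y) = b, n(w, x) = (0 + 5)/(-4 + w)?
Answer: 37455/8 ≈ 4681.9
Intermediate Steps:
n(w, x) = 5/(-4 + w)
L = 36 (L = (-6)² = 36)
p(o, v) = -145 - 5*o (p(o, v) = 5*(-29 - o) = -145 - 5*o)
f = -1135/8 (f = -145 - 25/(-4 - 4) = -145 - 25/(-8) = -145 - 25*(-1)/8 = -145 - 5*(-5/8) = -145 + 25/8 = -1135/8 ≈ -141.88)
f/s(1/(-33), -54) = -1135/(8*(1/(-33))) = -1135/(8*(-1/33)) = -1135/8*(-33) = 37455/8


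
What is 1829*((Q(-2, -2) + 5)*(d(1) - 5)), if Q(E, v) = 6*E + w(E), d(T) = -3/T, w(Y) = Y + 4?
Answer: 73160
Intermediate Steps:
w(Y) = 4 + Y
Q(E, v) = 4 + 7*E (Q(E, v) = 6*E + (4 + E) = 4 + 7*E)
1829*((Q(-2, -2) + 5)*(d(1) - 5)) = 1829*(((4 + 7*(-2)) + 5)*(-3/1 - 5)) = 1829*(((4 - 14) + 5)*(-3*1 - 5)) = 1829*((-10 + 5)*(-3 - 5)) = 1829*(-5*(-8)) = 1829*40 = 73160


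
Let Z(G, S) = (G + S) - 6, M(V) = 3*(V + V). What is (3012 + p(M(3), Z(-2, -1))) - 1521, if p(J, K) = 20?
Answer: 1511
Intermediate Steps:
M(V) = 6*V (M(V) = 3*(2*V) = 6*V)
Z(G, S) = -6 + G + S
(3012 + p(M(3), Z(-2, -1))) - 1521 = (3012 + 20) - 1521 = 3032 - 1521 = 1511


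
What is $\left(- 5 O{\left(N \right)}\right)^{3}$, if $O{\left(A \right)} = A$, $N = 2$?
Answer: $-1000$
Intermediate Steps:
$\left(- 5 O{\left(N \right)}\right)^{3} = \left(\left(-5\right) 2\right)^{3} = \left(-10\right)^{3} = -1000$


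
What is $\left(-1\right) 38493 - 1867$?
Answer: $-40360$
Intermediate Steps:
$\left(-1\right) 38493 - 1867 = -38493 - 1867 = -40360$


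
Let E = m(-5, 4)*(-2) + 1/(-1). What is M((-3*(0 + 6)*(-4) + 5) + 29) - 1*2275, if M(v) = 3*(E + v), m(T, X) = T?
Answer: -1930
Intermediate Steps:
E = 9 (E = -5*(-2) + 1/(-1) = 10 + 1*(-1) = 10 - 1 = 9)
M(v) = 27 + 3*v (M(v) = 3*(9 + v) = 27 + 3*v)
M((-3*(0 + 6)*(-4) + 5) + 29) - 1*2275 = (27 + 3*((-3*(0 + 6)*(-4) + 5) + 29)) - 1*2275 = (27 + 3*((-3*6*(-4) + 5) + 29)) - 2275 = (27 + 3*((-18*(-4) + 5) + 29)) - 2275 = (27 + 3*((72 + 5) + 29)) - 2275 = (27 + 3*(77 + 29)) - 2275 = (27 + 3*106) - 2275 = (27 + 318) - 2275 = 345 - 2275 = -1930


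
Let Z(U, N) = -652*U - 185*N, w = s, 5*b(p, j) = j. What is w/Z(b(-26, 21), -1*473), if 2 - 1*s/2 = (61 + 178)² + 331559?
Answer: -3886780/423833 ≈ -9.1705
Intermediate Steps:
b(p, j) = j/5
s = -777356 (s = 4 - 2*((61 + 178)² + 331559) = 4 - 2*(239² + 331559) = 4 - 2*(57121 + 331559) = 4 - 2*388680 = 4 - 777360 = -777356)
w = -777356
w/Z(b(-26, 21), -1*473) = -777356/(-652*21/5 - (-185)*473) = -777356/(-652*21/5 - 185*(-473)) = -777356/(-13692/5 + 87505) = -777356/423833/5 = -777356*5/423833 = -3886780/423833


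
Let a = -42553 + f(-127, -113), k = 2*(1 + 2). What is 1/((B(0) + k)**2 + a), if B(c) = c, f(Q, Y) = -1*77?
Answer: -1/42594 ≈ -2.3477e-5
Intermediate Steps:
f(Q, Y) = -77
k = 6 (k = 2*3 = 6)
a = -42630 (a = -42553 - 77 = -42630)
1/((B(0) + k)**2 + a) = 1/((0 + 6)**2 - 42630) = 1/(6**2 - 42630) = 1/(36 - 42630) = 1/(-42594) = -1/42594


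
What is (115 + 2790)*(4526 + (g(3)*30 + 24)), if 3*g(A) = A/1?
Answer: 13304900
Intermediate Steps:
g(A) = A/3 (g(A) = (A/1)/3 = (A*1)/3 = A/3)
(115 + 2790)*(4526 + (g(3)*30 + 24)) = (115 + 2790)*(4526 + (((⅓)*3)*30 + 24)) = 2905*(4526 + (1*30 + 24)) = 2905*(4526 + (30 + 24)) = 2905*(4526 + 54) = 2905*4580 = 13304900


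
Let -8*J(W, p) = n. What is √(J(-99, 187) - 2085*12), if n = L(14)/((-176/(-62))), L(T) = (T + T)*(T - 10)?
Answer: I*√12112067/22 ≈ 158.19*I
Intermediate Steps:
L(T) = 2*T*(-10 + T) (L(T) = (2*T)*(-10 + T) = 2*T*(-10 + T))
n = 434/11 (n = (2*14*(-10 + 14))/((-176/(-62))) = (2*14*4)/((-176*(-1/62))) = 112/(88/31) = 112*(31/88) = 434/11 ≈ 39.455)
J(W, p) = -217/44 (J(W, p) = -⅛*434/11 = -217/44)
√(J(-99, 187) - 2085*12) = √(-217/44 - 2085*12) = √(-217/44 - 25020) = √(-1101097/44) = I*√12112067/22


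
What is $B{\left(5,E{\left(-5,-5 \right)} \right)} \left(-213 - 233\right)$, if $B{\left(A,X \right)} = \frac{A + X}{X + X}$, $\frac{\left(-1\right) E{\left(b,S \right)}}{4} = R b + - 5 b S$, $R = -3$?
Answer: $- \frac{19847}{88} \approx -225.53$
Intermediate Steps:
$E{\left(b,S \right)} = 12 b + 20 S b$ ($E{\left(b,S \right)} = - 4 \left(- 3 b + - 5 b S\right) = - 4 \left(- 3 b - 5 S b\right) = 12 b + 20 S b$)
$B{\left(A,X \right)} = \frac{A + X}{2 X}$
$B{\left(5,E{\left(-5,-5 \right)} \right)} \left(-213 - 233\right) = \frac{5 + 4 \left(-5\right) \left(3 + 5 \left(-5\right)\right)}{2 \cdot 4 \left(-5\right) \left(3 + 5 \left(-5\right)\right)} \left(-213 - 233\right) = \frac{5 + 4 \left(-5\right) \left(3 - 25\right)}{2 \cdot 4 \left(-5\right) \left(3 - 25\right)} \left(-446\right) = \frac{5 + 4 \left(-5\right) \left(-22\right)}{2 \cdot 4 \left(-5\right) \left(-22\right)} \left(-446\right) = \frac{5 + 440}{2 \cdot 440} \left(-446\right) = \frac{1}{2} \cdot \frac{1}{440} \cdot 445 \left(-446\right) = \frac{89}{176} \left(-446\right) = - \frac{19847}{88}$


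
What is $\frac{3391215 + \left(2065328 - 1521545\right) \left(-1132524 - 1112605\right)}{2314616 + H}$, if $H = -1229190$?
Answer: $- \frac{610429795896}{542713} \approx -1.1248 \cdot 10^{6}$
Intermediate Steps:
$\frac{3391215 + \left(2065328 - 1521545\right) \left(-1132524 - 1112605\right)}{2314616 + H} = \frac{3391215 + \left(2065328 - 1521545\right) \left(-1132524 - 1112605\right)}{2314616 - 1229190} = \frac{3391215 + 543783 \left(-2245129\right)}{1085426} = \left(3391215 - 1220862983007\right) \frac{1}{1085426} = \left(-1220859591792\right) \frac{1}{1085426} = - \frac{610429795896}{542713}$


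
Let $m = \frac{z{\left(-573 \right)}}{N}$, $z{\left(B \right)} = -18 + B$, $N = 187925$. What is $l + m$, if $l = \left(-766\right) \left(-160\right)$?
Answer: $\frac{23032087409}{187925} \approx 1.2256 \cdot 10^{5}$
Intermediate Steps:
$l = 122560$
$m = - \frac{591}{187925}$ ($m = \frac{-18 - 573}{187925} = \left(-591\right) \frac{1}{187925} = - \frac{591}{187925} \approx -0.0031449$)
$l + m = 122560 - \frac{591}{187925} = \frac{23032087409}{187925}$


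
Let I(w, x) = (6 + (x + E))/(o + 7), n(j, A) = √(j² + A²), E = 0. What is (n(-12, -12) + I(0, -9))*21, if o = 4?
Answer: -63/11 + 252*√2 ≈ 350.65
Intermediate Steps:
n(j, A) = √(A² + j²)
I(w, x) = 6/11 + x/11 (I(w, x) = (6 + (x + 0))/(4 + 7) = (6 + x)/11 = (6 + x)*(1/11) = 6/11 + x/11)
(n(-12, -12) + I(0, -9))*21 = (√((-12)² + (-12)²) + (6/11 + (1/11)*(-9)))*21 = (√(144 + 144) + (6/11 - 9/11))*21 = (√288 - 3/11)*21 = (12*√2 - 3/11)*21 = (-3/11 + 12*√2)*21 = -63/11 + 252*√2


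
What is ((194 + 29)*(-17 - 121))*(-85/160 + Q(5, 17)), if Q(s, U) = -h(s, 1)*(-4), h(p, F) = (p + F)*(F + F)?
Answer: -23372853/16 ≈ -1.4608e+6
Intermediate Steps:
h(p, F) = 2*F*(F + p) (h(p, F) = (F + p)*(2*F) = 2*F*(F + p))
Q(s, U) = 8 + 8*s (Q(s, U) = -2*1*(1 + s)*(-4) = -(2 + 2*s)*(-4) = -(-8 - 8*s) = 8 + 8*s)
((194 + 29)*(-17 - 121))*(-85/160 + Q(5, 17)) = ((194 + 29)*(-17 - 121))*(-85/160 + (8 + 8*5)) = (223*(-138))*(-85*1/160 + (8 + 40)) = -30774*(-17/32 + 48) = -30774*1519/32 = -23372853/16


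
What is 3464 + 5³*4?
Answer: 3964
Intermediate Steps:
3464 + 5³*4 = 3464 + 125*4 = 3464 + 500 = 3964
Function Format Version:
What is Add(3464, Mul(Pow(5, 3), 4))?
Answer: 3964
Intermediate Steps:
Add(3464, Mul(Pow(5, 3), 4)) = Add(3464, Mul(125, 4)) = Add(3464, 500) = 3964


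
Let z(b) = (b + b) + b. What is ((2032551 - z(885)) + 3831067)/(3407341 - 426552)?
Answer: 5860963/2980789 ≈ 1.9662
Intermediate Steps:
z(b) = 3*b (z(b) = 2*b + b = 3*b)
((2032551 - z(885)) + 3831067)/(3407341 - 426552) = ((2032551 - 3*885) + 3831067)/(3407341 - 426552) = ((2032551 - 1*2655) + 3831067)/2980789 = ((2032551 - 2655) + 3831067)*(1/2980789) = (2029896 + 3831067)*(1/2980789) = 5860963*(1/2980789) = 5860963/2980789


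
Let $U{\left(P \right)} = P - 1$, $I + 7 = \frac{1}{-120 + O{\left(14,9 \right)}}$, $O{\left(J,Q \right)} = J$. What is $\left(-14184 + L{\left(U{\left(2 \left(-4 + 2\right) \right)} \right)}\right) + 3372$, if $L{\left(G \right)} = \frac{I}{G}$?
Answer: $- \frac{5729617}{530} \approx -10811.0$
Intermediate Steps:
$I = - \frac{743}{106}$ ($I = -7 + \frac{1}{-120 + 14} = -7 + \frac{1}{-106} = -7 - \frac{1}{106} = - \frac{743}{106} \approx -7.0094$)
$U{\left(P \right)} = -1 + P$
$L{\left(G \right)} = - \frac{743}{106 G}$
$\left(-14184 + L{\left(U{\left(2 \left(-4 + 2\right) \right)} \right)}\right) + 3372 = \left(-14184 - \frac{743}{106 \left(-1 + 2 \left(-4 + 2\right)\right)}\right) + 3372 = \left(-14184 - \frac{743}{106 \left(-1 + 2 \left(-2\right)\right)}\right) + 3372 = \left(-14184 - \frac{743}{106 \left(-1 - 4\right)}\right) + 3372 = \left(-14184 - \frac{743}{106 \left(-5\right)}\right) + 3372 = \left(-14184 - - \frac{743}{530}\right) + 3372 = \left(-14184 + \frac{743}{530}\right) + 3372 = - \frac{7516777}{530} + 3372 = - \frac{5729617}{530}$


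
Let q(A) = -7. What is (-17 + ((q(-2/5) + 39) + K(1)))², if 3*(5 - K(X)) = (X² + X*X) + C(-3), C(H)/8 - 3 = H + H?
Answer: 6724/9 ≈ 747.11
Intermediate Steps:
C(H) = 24 + 16*H (C(H) = 24 + 8*(H + H) = 24 + 8*(2*H) = 24 + 16*H)
K(X) = 13 - 2*X²/3 (K(X) = 5 - ((X² + X*X) + (24 + 16*(-3)))/3 = 5 - ((X² + X²) + (24 - 48))/3 = 5 - (2*X² - 24)/3 = 5 - (-24 + 2*X²)/3 = 5 + (8 - 2*X²/3) = 13 - 2*X²/3)
(-17 + ((q(-2/5) + 39) + K(1)))² = (-17 + ((-7 + 39) + (13 - ⅔*1²)))² = (-17 + (32 + (13 - ⅔*1)))² = (-17 + (32 + (13 - ⅔)))² = (-17 + (32 + 37/3))² = (-17 + 133/3)² = (82/3)² = 6724/9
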